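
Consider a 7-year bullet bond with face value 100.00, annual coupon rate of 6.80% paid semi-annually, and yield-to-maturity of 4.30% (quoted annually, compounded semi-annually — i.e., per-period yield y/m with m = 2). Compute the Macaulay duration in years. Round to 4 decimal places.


Coupon per period c = face * coupon_rate / m = 3.400000
Periods per year m = 2; per-period yield y/m = 0.021500
Number of cashflows N = 14
Cashflows (t years, CF_t, discount factor 1/(1+y/m)^(m*t), PV):
  t = 0.5000: CF_t = 3.400000, DF = 0.978953, PV = 3.328439
  t = 1.0000: CF_t = 3.400000, DF = 0.958348, PV = 3.258383
  t = 1.5000: CF_t = 3.400000, DF = 0.938177, PV = 3.189803
  t = 2.0000: CF_t = 3.400000, DF = 0.918431, PV = 3.122665
  t = 2.5000: CF_t = 3.400000, DF = 0.899100, PV = 3.056941
  t = 3.0000: CF_t = 3.400000, DF = 0.880177, PV = 2.992600
  t = 3.5000: CF_t = 3.400000, DF = 0.861651, PV = 2.929613
  t = 4.0000: CF_t = 3.400000, DF = 0.843515, PV = 2.867952
  t = 4.5000: CF_t = 3.400000, DF = 0.825762, PV = 2.807589
  t = 5.0000: CF_t = 3.400000, DF = 0.808381, PV = 2.748497
  t = 5.5000: CF_t = 3.400000, DF = 0.791367, PV = 2.690648
  t = 6.0000: CF_t = 3.400000, DF = 0.774711, PV = 2.634016
  t = 6.5000: CF_t = 3.400000, DF = 0.758405, PV = 2.578577
  t = 7.0000: CF_t = 103.400000, DF = 0.742442, PV = 76.768551
Price P = sum_t PV_t = 114.974275
Macaulay numerator sum_t t * PV_t:
  t * PV_t at t = 0.5000: 1.664219
  t * PV_t at t = 1.0000: 3.258383
  t * PV_t at t = 1.5000: 4.784704
  t * PV_t at t = 2.0000: 6.245331
  t * PV_t at t = 2.5000: 7.642353
  t * PV_t at t = 3.0000: 8.977800
  t * PV_t at t = 3.5000: 10.253647
  t * PV_t at t = 4.0000: 11.471810
  t * PV_t at t = 4.5000: 12.634152
  t * PV_t at t = 5.0000: 13.742483
  t * PV_t at t = 5.5000: 14.798562
  t * PV_t at t = 6.0000: 15.804098
  t * PV_t at t = 6.5000: 16.760750
  t * PV_t at t = 7.0000: 537.379859
Macaulay duration D = (sum_t t * PV_t) / P = 665.418152 / 114.974275 = 5.787539

Answer: Macaulay duration = 5.7875 years


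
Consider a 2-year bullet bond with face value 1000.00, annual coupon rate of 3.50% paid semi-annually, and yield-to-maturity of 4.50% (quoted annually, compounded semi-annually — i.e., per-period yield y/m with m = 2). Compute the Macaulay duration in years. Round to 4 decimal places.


Coupon per period c = face * coupon_rate / m = 17.500000
Periods per year m = 2; per-period yield y/m = 0.022500
Number of cashflows N = 4
Cashflows (t years, CF_t, discount factor 1/(1+y/m)^(m*t), PV):
  t = 0.5000: CF_t = 17.500000, DF = 0.977995, PV = 17.114914
  t = 1.0000: CF_t = 17.500000, DF = 0.956474, PV = 16.738303
  t = 1.5000: CF_t = 17.500000, DF = 0.935427, PV = 16.369978
  t = 2.0000: CF_t = 1017.500000, DF = 0.914843, PV = 930.853104
Price P = sum_t PV_t = 981.076299
Macaulay numerator sum_t t * PV_t:
  t * PV_t at t = 0.5000: 8.557457
  t * PV_t at t = 1.0000: 16.738303
  t * PV_t at t = 1.5000: 24.554967
  t * PV_t at t = 2.0000: 1861.706208
Macaulay duration D = (sum_t t * PV_t) / P = 1911.556935 / 981.076299 = 1.948428

Answer: Macaulay duration = 1.9484 years


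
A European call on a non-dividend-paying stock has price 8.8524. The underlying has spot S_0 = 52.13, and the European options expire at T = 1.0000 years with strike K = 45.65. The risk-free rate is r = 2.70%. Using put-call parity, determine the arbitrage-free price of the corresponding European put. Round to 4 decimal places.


Put-call parity: C - P = S_0 * exp(-qT) - K * exp(-rT).
S_0 * exp(-qT) = 52.1300 * 1.00000000 = 52.13000000
K * exp(-rT) = 45.6500 * 0.97336124 = 44.43394068
P = C - S*exp(-qT) + K*exp(-rT)
P = 8.8524 - 52.13000000 + 44.43394068 = 1.1563

Answer: Put price = 1.1563


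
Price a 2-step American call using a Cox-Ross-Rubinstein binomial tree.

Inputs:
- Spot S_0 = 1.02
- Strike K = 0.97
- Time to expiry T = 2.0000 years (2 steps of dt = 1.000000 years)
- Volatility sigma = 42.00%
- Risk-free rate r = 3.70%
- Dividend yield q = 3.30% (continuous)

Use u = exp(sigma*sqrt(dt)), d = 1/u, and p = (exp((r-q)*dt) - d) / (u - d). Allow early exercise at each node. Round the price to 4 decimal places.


dt = T/N = 1.000000
u = exp(sigma*sqrt(dt)) = 1.521962; d = 1/u = 0.657047
p = (exp((r-q)*dt) - d) / (u - d) = 0.401151
Discount per step: exp(-r*dt) = 0.963676
Stock lattice S(k, i) with i counting down-moves:
  k=0: S(0,0) = 1.0200
  k=1: S(1,0) = 1.5524; S(1,1) = 0.6702
  k=2: S(2,0) = 2.3627; S(2,1) = 1.0200; S(2,2) = 0.4403
Terminal payoffs V(N, i) = max(S_T - K, 0):
  V(2,0) = 1.392694; V(2,1) = 0.050000; V(2,2) = 0.000000
Backward induction: V(k, i) = exp(-r*dt) * [p * V(k+1, i) + (1-p) * V(k+1, i+1)]; then take max(V_cont, immediate exercise) for American.
  V(1,0) = exp(-r*dt) * [p*1.392694 + (1-p)*0.050000] = 0.567242; exercise = 0.582401; V(1,0) = max -> 0.582401
  V(1,1) = exp(-r*dt) * [p*0.050000 + (1-p)*0.000000] = 0.019329; exercise = 0.000000; V(1,1) = max -> 0.019329
  V(0,0) = exp(-r*dt) * [p*0.582401 + (1-p)*0.019329] = 0.236299; exercise = 0.050000; V(0,0) = max -> 0.236299

Answer: Price = V(0,0) = 0.2363


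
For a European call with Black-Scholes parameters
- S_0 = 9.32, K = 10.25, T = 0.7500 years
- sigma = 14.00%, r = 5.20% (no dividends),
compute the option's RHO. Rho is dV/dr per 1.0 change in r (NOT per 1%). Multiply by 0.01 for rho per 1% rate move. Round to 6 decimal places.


d1 = -0.4022075753; d2 = -0.5234511318
phi(d1) = 0.3679441937; exp(-qT) = 1.0000000000; exp(-rT) = 0.9617507091
N(d2) = 0.3003301749
Rho = K*T*exp(-rT)*N(d2) = 10.2500 * 0.7500 * 0.9617507091 * 0.3003301749 = 2.220479

Answer: Rho = 2.220479


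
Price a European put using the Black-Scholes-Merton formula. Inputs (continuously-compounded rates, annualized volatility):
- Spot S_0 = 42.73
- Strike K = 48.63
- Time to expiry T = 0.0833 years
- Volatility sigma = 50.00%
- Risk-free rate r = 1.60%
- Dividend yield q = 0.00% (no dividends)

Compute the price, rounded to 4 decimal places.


Answer: Price = 6.5102

Derivation:
d1 = (ln(S/K) + (r - q + 0.5*sigma^2) * T) / (sigma * sqrt(T)) = -0.81487864
d2 = d1 - sigma * sqrt(T) = -0.95918734
exp(-rT) = 0.99866809; exp(-qT) = 1.00000000
P = K * exp(-rT) * N(-d2) - S_0 * exp(-qT) * N(-d1)
N(-d1) = 0.79242911; N(-d2) = 0.83126781
P = 48.6300 * 0.99866809 * 0.83126781 - 42.7300 * 1.00000000 * 0.79242911 = 6.5102


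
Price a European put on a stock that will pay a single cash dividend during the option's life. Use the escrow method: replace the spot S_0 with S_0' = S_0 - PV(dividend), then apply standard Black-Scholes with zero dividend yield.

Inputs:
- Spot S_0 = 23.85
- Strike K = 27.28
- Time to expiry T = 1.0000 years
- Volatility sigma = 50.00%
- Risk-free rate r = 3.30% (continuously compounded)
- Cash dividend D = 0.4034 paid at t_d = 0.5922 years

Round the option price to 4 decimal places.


Answer: Price = 6.5240

Derivation:
PV(D) = D * exp(-r * t_d) = 0.4034 * 0.98064712 = 0.39559305
S_0' = S_0 - PV(D) = 23.8500 - 0.39559305 = 23.45440695
d1 = (ln(S_0'/K) + (r + sigma^2/2)*T) / (sigma*sqrt(T)) = 0.01380915
d2 = d1 - sigma*sqrt(T) = -0.48619085
exp(-rT) = 0.96753856
N(-d1) = 0.49449112; N(-d2) = 0.68658407
P = K * exp(-rT) * N(-d2) - S_0' * N(-d1) = 27.2800 * 0.96753856 * 0.68658407 - 23.45440695 * 0.49449112 = 6.5240


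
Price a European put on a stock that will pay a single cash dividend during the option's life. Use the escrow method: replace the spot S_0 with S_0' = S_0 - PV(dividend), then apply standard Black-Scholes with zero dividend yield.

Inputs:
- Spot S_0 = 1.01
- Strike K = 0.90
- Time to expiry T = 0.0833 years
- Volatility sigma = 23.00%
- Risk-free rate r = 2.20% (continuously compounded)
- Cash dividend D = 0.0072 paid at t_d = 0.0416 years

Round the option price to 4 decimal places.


Answer: Price = 0.0013

Derivation:
PV(D) = D * exp(-r * t_d) = 0.0072 * 0.99908522 = 0.00719341
S_0' = S_0 - PV(D) = 1.0100 - 0.00719341 = 1.00280659
d1 = (ln(S_0'/K) + (r + sigma^2/2)*T) / (sigma*sqrt(T)) = 1.69020299
d2 = d1 - sigma*sqrt(T) = 1.62382099
exp(-rT) = 0.99816908
N(-d1) = 0.04549456; N(-d2) = 0.05220701
P = K * exp(-rT) * N(-d2) - S_0' * N(-d1) = 0.9000 * 0.99816908 * 0.05220701 - 1.00280659 * 0.04549456 = 0.0013


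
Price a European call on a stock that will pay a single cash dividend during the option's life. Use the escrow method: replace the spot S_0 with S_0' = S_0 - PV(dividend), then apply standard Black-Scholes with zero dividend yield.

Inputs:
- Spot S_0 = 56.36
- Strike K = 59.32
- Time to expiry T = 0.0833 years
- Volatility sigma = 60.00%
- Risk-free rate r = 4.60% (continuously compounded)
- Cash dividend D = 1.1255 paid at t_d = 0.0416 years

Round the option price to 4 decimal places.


PV(D) = D * exp(-r * t_d) = 1.1255 * 0.99808823 = 1.12334830
S_0' = S_0 - PV(D) = 56.3600 - 1.12334830 = 55.23665170
d1 = (ln(S_0'/K) + (r + sigma^2/2)*T) / (sigma*sqrt(T)) = -0.30313491
d2 = d1 - sigma*sqrt(T) = -0.47630534
exp(-rT) = 0.99617553
N(d1) = 0.38089353; N(d2) = 0.31692843
C = S_0' * N(d1) - K * exp(-rT) * N(d2) = 55.23665170 * 0.38089353 - 59.3200 * 0.99617553 * 0.31692843 = 2.3110

Answer: Price = 2.3110


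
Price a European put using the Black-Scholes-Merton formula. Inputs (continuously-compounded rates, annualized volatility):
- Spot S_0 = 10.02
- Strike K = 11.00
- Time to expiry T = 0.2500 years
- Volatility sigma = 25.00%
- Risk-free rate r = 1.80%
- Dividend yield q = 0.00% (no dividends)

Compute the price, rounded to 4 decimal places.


d1 = (ln(S/K) + (r - q + 0.5*sigma^2) * T) / (sigma * sqrt(T)) = -0.64799742
d2 = d1 - sigma * sqrt(T) = -0.77299742
exp(-rT) = 0.99551011; exp(-qT) = 1.00000000
P = K * exp(-rT) * N(-d2) - S_0 * exp(-qT) * N(-d1)
N(-d1) = 0.74150669; N(-d2) = 0.78023805
P = 11.0000 * 0.99551011 * 0.78023805 - 10.0200 * 1.00000000 * 0.74150669 = 1.1142

Answer: Price = 1.1142


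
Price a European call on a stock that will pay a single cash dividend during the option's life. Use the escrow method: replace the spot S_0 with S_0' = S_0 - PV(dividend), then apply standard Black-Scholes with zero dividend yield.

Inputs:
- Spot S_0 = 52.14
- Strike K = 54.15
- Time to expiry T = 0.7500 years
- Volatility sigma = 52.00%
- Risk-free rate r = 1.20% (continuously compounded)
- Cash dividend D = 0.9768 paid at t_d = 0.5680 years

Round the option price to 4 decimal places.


PV(D) = D * exp(-r * t_d) = 0.9768 * 0.99320718 = 0.97016477
S_0' = S_0 - PV(D) = 52.1400 - 0.97016477 = 51.16983523
d1 = (ln(S_0'/K) + (r + sigma^2/2)*T) / (sigma*sqrt(T)) = 0.11944984
d2 = d1 - sigma*sqrt(T) = -0.33088337
exp(-rT) = 0.99104038
N(d1) = 0.54754051; N(d2) = 0.37036629
C = S_0' * N(d1) - K * exp(-rT) * N(d2) = 51.16983523 * 0.54754051 - 54.1500 * 0.99104038 * 0.37036629 = 8.1419

Answer: Price = 8.1419


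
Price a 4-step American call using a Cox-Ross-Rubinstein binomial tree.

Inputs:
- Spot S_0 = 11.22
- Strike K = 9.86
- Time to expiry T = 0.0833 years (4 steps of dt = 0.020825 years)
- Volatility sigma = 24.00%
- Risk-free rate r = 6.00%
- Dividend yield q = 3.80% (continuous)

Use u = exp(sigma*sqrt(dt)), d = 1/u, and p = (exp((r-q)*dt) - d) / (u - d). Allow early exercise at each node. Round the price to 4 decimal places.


Answer: Price = V(0,0) = 1.3795

Derivation:
dt = T/N = 0.020825
u = exp(sigma*sqrt(dt)) = 1.035241; d = 1/u = 0.965959
p = (exp((r-q)*dt) - d) / (u - d) = 0.497957
Discount per step: exp(-r*dt) = 0.998751
Stock lattice S(k, i) with i counting down-moves:
  k=0: S(0,0) = 11.2200
  k=1: S(1,0) = 11.6154; S(1,1) = 10.8381
  k=2: S(2,0) = 12.0247; S(2,1) = 11.2200; S(2,2) = 10.4691
  k=3: S(3,0) = 12.4485; S(3,1) = 11.6154; S(3,2) = 10.8381; S(3,3) = 10.1127
  k=4: S(4,0) = 12.8872; S(4,1) = 12.0247; S(4,2) = 11.2200; S(4,3) = 10.4691; S(4,4) = 9.7685
Terminal payoffs V(N, i) = max(S_T - K, 0):
  V(4,0) = 3.027196; V(4,1) = 2.164739; V(4,2) = 1.360000; V(4,3) = 0.609117; V(4,4) = 0.000000
Backward induction: V(k, i) = exp(-r*dt) * [p * V(k+1, i) + (1-p) * V(k+1, i+1)]; then take max(V_cont, immediate exercise) for American.
  V(3,0) = exp(-r*dt) * [p*3.027196 + (1-p)*2.164739] = 2.590966; exercise = 2.588500; V(3,0) = max -> 2.590966
  V(3,1) = exp(-r*dt) * [p*2.164739 + (1-p)*1.360000] = 1.758526; exercise = 1.755402; V(3,1) = max -> 1.758526
  V(3,2) = exp(-r*dt) * [p*1.360000 + (1-p)*0.609117] = 0.981797; exercise = 0.978058; V(3,2) = max -> 0.981797
  V(3,3) = exp(-r*dt) * [p*0.609117 + (1-p)*0.000000] = 0.302935; exercise = 0.252736; V(3,3) = max -> 0.302935
  V(2,0) = exp(-r*dt) * [p*2.590966 + (1-p)*1.758526] = 2.170331; exercise = 2.164739; V(2,0) = max -> 2.170331
  V(2,1) = exp(-r*dt) * [p*1.758526 + (1-p)*0.981797] = 1.366866; exercise = 1.360000; V(2,1) = max -> 1.366866
  V(2,2) = exp(-r*dt) * [p*0.981797 + (1-p)*0.302935] = 0.640179; exercise = 0.609117; V(2,2) = max -> 0.640179
  V(1,0) = exp(-r*dt) * [p*2.170331 + (1-p)*1.366866] = 1.764750; exercise = 1.755402; V(1,0) = max -> 1.764750
  V(1,1) = exp(-r*dt) * [p*1.366866 + (1-p)*0.640179] = 1.000786; exercise = 0.978058; V(1,1) = max -> 1.000786
  V(0,0) = exp(-r*dt) * [p*1.764750 + (1-p)*1.000786] = 1.379482; exercise = 1.360000; V(0,0) = max -> 1.379482


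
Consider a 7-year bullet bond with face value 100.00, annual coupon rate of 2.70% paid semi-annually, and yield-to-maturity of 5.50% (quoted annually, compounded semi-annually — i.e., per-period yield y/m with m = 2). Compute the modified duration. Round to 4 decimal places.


Answer: Modified duration = 6.1883

Derivation:
Coupon per period c = face * coupon_rate / m = 1.350000
Periods per year m = 2; per-period yield y/m = 0.027500
Number of cashflows N = 14
Cashflows (t years, CF_t, discount factor 1/(1+y/m)^(m*t), PV):
  t = 0.5000: CF_t = 1.350000, DF = 0.973236, PV = 1.313869
  t = 1.0000: CF_t = 1.350000, DF = 0.947188, PV = 1.278704
  t = 1.5000: CF_t = 1.350000, DF = 0.921838, PV = 1.244481
  t = 2.0000: CF_t = 1.350000, DF = 0.897166, PV = 1.211174
  t = 2.5000: CF_t = 1.350000, DF = 0.873154, PV = 1.178758
  t = 3.0000: CF_t = 1.350000, DF = 0.849785, PV = 1.147210
  t = 3.5000: CF_t = 1.350000, DF = 0.827041, PV = 1.116506
  t = 4.0000: CF_t = 1.350000, DF = 0.804906, PV = 1.086624
  t = 4.5000: CF_t = 1.350000, DF = 0.783364, PV = 1.057541
  t = 5.0000: CF_t = 1.350000, DF = 0.762398, PV = 1.029237
  t = 5.5000: CF_t = 1.350000, DF = 0.741993, PV = 1.001691
  t = 6.0000: CF_t = 1.350000, DF = 0.722134, PV = 0.974881
  t = 6.5000: CF_t = 1.350000, DF = 0.702807, PV = 0.948790
  t = 7.0000: CF_t = 101.350000, DF = 0.683997, PV = 69.323124
Price P = sum_t PV_t = 83.912589
First compute Macaulay numerator sum_t t * PV_t:
  t * PV_t at t = 0.5000: 0.656934
  t * PV_t at t = 1.0000: 1.278704
  t * PV_t at t = 1.5000: 1.866722
  t * PV_t at t = 2.0000: 2.422347
  t * PV_t at t = 2.5000: 2.946895
  t * PV_t at t = 3.0000: 3.441629
  t * PV_t at t = 3.5000: 3.907770
  t * PV_t at t = 4.0000: 4.346494
  t * PV_t at t = 4.5000: 4.758935
  t * PV_t at t = 5.0000: 5.146186
  t * PV_t at t = 5.5000: 5.509299
  t * PV_t at t = 6.0000: 5.849289
  t * PV_t at t = 6.5000: 6.167133
  t * PV_t at t = 7.0000: 485.261868
Macaulay duration D = 533.560205 / 83.912589 = 6.358524
Modified duration = D / (1 + y/m) = 6.358524 / (1 + 0.027500) = 6.188344


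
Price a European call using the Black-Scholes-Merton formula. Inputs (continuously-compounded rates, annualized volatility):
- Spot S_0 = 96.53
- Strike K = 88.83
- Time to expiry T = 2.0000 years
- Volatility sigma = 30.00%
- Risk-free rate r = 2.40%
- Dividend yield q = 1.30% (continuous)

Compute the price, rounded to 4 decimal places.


Answer: Price = 20.1561

Derivation:
d1 = (ln(S/K) + (r - q + 0.5*sigma^2) * T) / (sigma * sqrt(T)) = 0.45992443
d2 = d1 - sigma * sqrt(T) = 0.03566036
exp(-rT) = 0.95313379; exp(-qT) = 0.97433509
C = S_0 * exp(-qT) * N(d1) - K * exp(-rT) * N(d2)
N(d1) = 0.67721477; N(d2) = 0.51422341
C = 96.5300 * 0.97433509 * 0.67721477 - 88.8300 * 0.95313379 * 0.51422341 = 20.1561


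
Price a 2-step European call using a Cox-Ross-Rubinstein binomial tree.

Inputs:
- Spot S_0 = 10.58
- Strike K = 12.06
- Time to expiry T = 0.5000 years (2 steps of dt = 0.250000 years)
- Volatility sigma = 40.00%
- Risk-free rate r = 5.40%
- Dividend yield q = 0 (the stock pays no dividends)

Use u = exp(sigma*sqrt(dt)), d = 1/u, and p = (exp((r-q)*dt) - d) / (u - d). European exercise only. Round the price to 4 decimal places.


Answer: Price = V(0,0) = 0.8487

Derivation:
dt = T/N = 0.250000
u = exp(sigma*sqrt(dt)) = 1.221403; d = 1/u = 0.818731
p = (exp((r-q)*dt) - d) / (u - d) = 0.483919
Discount per step: exp(-r*dt) = 0.986591
Stock lattice S(k, i) with i counting down-moves:
  k=0: S(0,0) = 10.5800
  k=1: S(1,0) = 12.9224; S(1,1) = 8.6622
  k=2: S(2,0) = 15.7835; S(2,1) = 10.5800; S(2,2) = 7.0920
Terminal payoffs V(N, i) = max(S_T - K, 0):
  V(2,0) = 3.723505; V(2,1) = 0.000000; V(2,2) = 0.000000
Backward induction: V(k, i) = exp(-r*dt) * [p * V(k+1, i) + (1-p) * V(k+1, i+1)].
  V(1,0) = exp(-r*dt) * [p*3.723505 + (1-p)*0.000000] = 1.777714
  V(1,1) = exp(-r*dt) * [p*0.000000 + (1-p)*0.000000] = 0.000000
  V(0,0) = exp(-r*dt) * [p*1.777714 + (1-p)*0.000000] = 0.848735


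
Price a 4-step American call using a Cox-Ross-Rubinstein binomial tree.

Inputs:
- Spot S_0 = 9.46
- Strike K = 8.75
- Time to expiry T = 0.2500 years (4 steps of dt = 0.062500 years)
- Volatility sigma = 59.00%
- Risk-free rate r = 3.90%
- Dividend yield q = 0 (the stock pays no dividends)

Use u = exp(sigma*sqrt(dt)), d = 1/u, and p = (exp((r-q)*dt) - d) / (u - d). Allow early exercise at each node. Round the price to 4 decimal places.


dt = T/N = 0.062500
u = exp(sigma*sqrt(dt)) = 1.158933; d = 1/u = 0.862862
p = (exp((r-q)*dt) - d) / (u - d) = 0.471435
Discount per step: exp(-r*dt) = 0.997565
Stock lattice S(k, i) with i counting down-moves:
  k=0: S(0,0) = 9.4600
  k=1: S(1,0) = 10.9635; S(1,1) = 8.1627
  k=2: S(2,0) = 12.7060; S(2,1) = 9.4600; S(2,2) = 7.0433
  k=3: S(3,0) = 14.7254; S(3,1) = 10.9635; S(3,2) = 8.1627; S(3,3) = 6.0774
  k=4: S(4,0) = 17.0657; S(4,1) = 12.7060; S(4,2) = 9.4600; S(4,3) = 7.0433; S(4,4) = 5.2439
Terminal payoffs V(N, i) = max(S_T - K, 0):
  V(4,0) = 8.315730; V(4,1) = 3.955975; V(4,2) = 0.710000; V(4,3) = 0.000000; V(4,4) = 0.000000
Backward induction: V(k, i) = exp(-r*dt) * [p * V(k+1, i) + (1-p) * V(k+1, i+1)]; then take max(V_cont, immediate exercise) for American.
  V(3,0) = exp(-r*dt) * [p*8.315730 + (1-p)*3.955975] = 5.996680; exercise = 5.975378; V(3,0) = max -> 5.996680
  V(3,1) = exp(-r*dt) * [p*3.955975 + (1-p)*0.710000] = 2.234811; exercise = 2.213509; V(3,1) = max -> 2.234811
  V(3,2) = exp(-r*dt) * [p*0.710000 + (1-p)*0.000000] = 0.333904; exercise = 0.000000; V(3,2) = max -> 0.333904
  V(3,3) = exp(-r*dt) * [p*0.000000 + (1-p)*0.000000] = 0.000000; exercise = 0.000000; V(3,3) = max -> 0.000000
  V(2,0) = exp(-r*dt) * [p*5.996680 + (1-p)*2.234811] = 3.998528; exercise = 3.955975; V(2,0) = max -> 3.998528
  V(2,1) = exp(-r*dt) * [p*2.234811 + (1-p)*0.333904] = 1.227063; exercise = 0.710000; V(2,1) = max -> 1.227063
  V(2,2) = exp(-r*dt) * [p*0.333904 + (1-p)*0.000000] = 0.157031; exercise = 0.000000; V(2,2) = max -> 0.157031
  V(1,0) = exp(-r*dt) * [p*3.998528 + (1-p)*1.227063] = 2.527459; exercise = 2.213509; V(1,0) = max -> 2.527459
  V(1,1) = exp(-r*dt) * [p*1.227063 + (1-p)*0.157031] = 0.659870; exercise = 0.000000; V(1,1) = max -> 0.659870
  V(0,0) = exp(-r*dt) * [p*2.527459 + (1-p)*0.659870] = 1.536566; exercise = 0.710000; V(0,0) = max -> 1.536566

Answer: Price = V(0,0) = 1.5366


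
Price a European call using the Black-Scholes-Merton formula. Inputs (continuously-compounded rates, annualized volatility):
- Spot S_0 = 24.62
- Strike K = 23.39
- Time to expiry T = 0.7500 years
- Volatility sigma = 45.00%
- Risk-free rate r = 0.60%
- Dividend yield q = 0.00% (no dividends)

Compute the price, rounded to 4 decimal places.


Answer: Price = 4.4053

Derivation:
d1 = (ln(S/K) + (r - q + 0.5*sigma^2) * T) / (sigma * sqrt(T)) = 0.33791167
d2 = d1 - sigma * sqrt(T) = -0.05179976
exp(-rT) = 0.99551011; exp(-qT) = 1.00000000
C = S_0 * exp(-qT) * N(d1) - K * exp(-rT) * N(d2)
N(d1) = 0.63228512; N(d2) = 0.47934412
C = 24.6200 * 1.00000000 * 0.63228512 - 23.3900 * 0.99551011 * 0.47934412 = 4.4053


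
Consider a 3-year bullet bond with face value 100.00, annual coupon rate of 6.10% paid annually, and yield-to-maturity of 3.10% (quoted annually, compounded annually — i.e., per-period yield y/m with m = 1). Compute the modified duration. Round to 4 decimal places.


Coupon per period c = face * coupon_rate / m = 6.100000
Periods per year m = 1; per-period yield y/m = 0.031000
Number of cashflows N = 3
Cashflows (t years, CF_t, discount factor 1/(1+y/m)^(m*t), PV):
  t = 1.0000: CF_t = 6.100000, DF = 0.969932, PV = 5.916586
  t = 2.0000: CF_t = 6.100000, DF = 0.940768, PV = 5.738687
  t = 3.0000: CF_t = 106.100000, DF = 0.912481, PV = 96.814273
Price P = sum_t PV_t = 108.469545
First compute Macaulay numerator sum_t t * PV_t:
  t * PV_t at t = 1.0000: 5.916586
  t * PV_t at t = 2.0000: 11.477373
  t * PV_t at t = 3.0000: 290.442819
Macaulay duration D = 307.836778 / 108.469545 = 2.838002
Modified duration = D / (1 + y/m) = 2.838002 / (1 + 0.031000) = 2.752669

Answer: Modified duration = 2.7527


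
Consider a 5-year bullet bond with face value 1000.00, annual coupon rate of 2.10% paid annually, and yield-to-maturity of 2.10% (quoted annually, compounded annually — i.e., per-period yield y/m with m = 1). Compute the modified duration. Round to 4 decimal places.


Coupon per period c = face * coupon_rate / m = 21.000000
Periods per year m = 1; per-period yield y/m = 0.021000
Number of cashflows N = 5
Cashflows (t years, CF_t, discount factor 1/(1+y/m)^(m*t), PV):
  t = 1.0000: CF_t = 21.000000, DF = 0.979432, PV = 20.568071
  t = 2.0000: CF_t = 21.000000, DF = 0.959287, PV = 20.145025
  t = 3.0000: CF_t = 21.000000, DF = 0.939556, PV = 19.730681
  t = 4.0000: CF_t = 21.000000, DF = 0.920231, PV = 19.324859
  t = 5.0000: CF_t = 1021.000000, DF = 0.901304, PV = 920.231365
Price P = sum_t PV_t = 1000.000000
First compute Macaulay numerator sum_t t * PV_t:
  t * PV_t at t = 1.0000: 20.568071
  t * PV_t at t = 2.0000: 40.290050
  t * PV_t at t = 3.0000: 59.192042
  t * PV_t at t = 4.0000: 77.299435
  t * PV_t at t = 5.0000: 4601.156826
Macaulay duration D = 4798.506423 / 1000.000000 = 4.798506
Modified duration = D / (1 + y/m) = 4.798506 / (1 + 0.021000) = 4.699810

Answer: Modified duration = 4.6998


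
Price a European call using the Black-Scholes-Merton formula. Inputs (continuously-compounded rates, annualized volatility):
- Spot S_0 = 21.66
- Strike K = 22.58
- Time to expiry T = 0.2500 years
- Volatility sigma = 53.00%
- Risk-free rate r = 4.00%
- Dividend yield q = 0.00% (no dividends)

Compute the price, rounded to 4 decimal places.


d1 = (ln(S/K) + (r - q + 0.5*sigma^2) * T) / (sigma * sqrt(T)) = 0.01326484
d2 = d1 - sigma * sqrt(T) = -0.25173516
exp(-rT) = 0.99004983; exp(-qT) = 1.00000000
C = S_0 * exp(-qT) * N(d1) - K * exp(-rT) * N(d2)
N(d1) = 0.50529175; N(d2) = 0.40062289
C = 21.6600 * 1.00000000 * 0.50529175 - 22.5800 * 0.99004983 * 0.40062289 = 1.9886

Answer: Price = 1.9886


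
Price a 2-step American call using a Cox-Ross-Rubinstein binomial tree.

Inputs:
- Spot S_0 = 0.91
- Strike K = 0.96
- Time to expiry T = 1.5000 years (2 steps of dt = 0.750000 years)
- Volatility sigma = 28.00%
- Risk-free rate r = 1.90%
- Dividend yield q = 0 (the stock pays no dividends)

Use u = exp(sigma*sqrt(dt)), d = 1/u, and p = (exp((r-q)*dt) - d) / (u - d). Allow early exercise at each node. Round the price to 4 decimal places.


dt = T/N = 0.750000
u = exp(sigma*sqrt(dt)) = 1.274415; d = 1/u = 0.784674
p = (exp((r-q)*dt) - d) / (u - d) = 0.468979
Discount per step: exp(-r*dt) = 0.985851
Stock lattice S(k, i) with i counting down-moves:
  k=0: S(0,0) = 0.9100
  k=1: S(1,0) = 1.1597; S(1,1) = 0.7141
  k=2: S(2,0) = 1.4780; S(2,1) = 0.9100; S(2,2) = 0.5603
Terminal payoffs V(N, i) = max(S_T - K, 0):
  V(2,0) = 0.517961; V(2,1) = 0.000000; V(2,2) = 0.000000
Backward induction: V(k, i) = exp(-r*dt) * [p * V(k+1, i) + (1-p) * V(k+1, i+1)]; then take max(V_cont, immediate exercise) for American.
  V(1,0) = exp(-r*dt) * [p*0.517961 + (1-p)*0.000000] = 0.239476; exercise = 0.199717; V(1,0) = max -> 0.239476
  V(1,1) = exp(-r*dt) * [p*0.000000 + (1-p)*0.000000] = 0.000000; exercise = 0.000000; V(1,1) = max -> 0.000000
  V(0,0) = exp(-r*dt) * [p*0.239476 + (1-p)*0.000000] = 0.110720; exercise = 0.000000; V(0,0) = max -> 0.110720

Answer: Price = V(0,0) = 0.1107


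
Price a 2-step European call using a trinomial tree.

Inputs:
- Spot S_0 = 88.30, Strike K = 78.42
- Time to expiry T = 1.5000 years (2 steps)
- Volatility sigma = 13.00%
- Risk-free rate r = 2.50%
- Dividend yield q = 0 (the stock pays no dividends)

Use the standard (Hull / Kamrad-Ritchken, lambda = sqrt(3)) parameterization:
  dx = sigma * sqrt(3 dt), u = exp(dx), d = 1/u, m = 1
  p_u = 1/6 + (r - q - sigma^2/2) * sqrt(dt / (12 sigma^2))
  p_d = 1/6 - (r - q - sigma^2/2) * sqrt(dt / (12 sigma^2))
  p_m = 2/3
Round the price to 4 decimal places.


Answer: Price = V(0,0) = 14.0772

Derivation:
dt = T/N = 0.750000; dx = sigma*sqrt(3*dt) = 0.195000
u = exp(dx) = 1.215311; d = 1/u = 0.822835
p_u = 0.198494, p_m = 0.666667, p_d = 0.134840
Discount per step: exp(-r*dt) = 0.981425
Stock lattice S(k, j) with j the centered position index:
  k=0: S(0,+0) = 88.3000
  k=1: S(1,-1) = 72.6563; S(1,+0) = 88.3000; S(1,+1) = 107.3120
  k=2: S(2,-2) = 59.7841; S(2,-1) = 72.6563; S(2,+0) = 88.3000; S(2,+1) = 107.3120; S(2,+2) = 130.4174
Terminal payoffs V(N, j) = max(S_T - K, 0):
  V(2,-2) = 0.000000; V(2,-1) = 0.000000; V(2,+0) = 9.880000; V(2,+1) = 28.891960; V(2,+2) = 51.997404
Backward induction: V(k, j) = exp(-r*dt) * [p_u * V(k+1, j+1) + p_m * V(k+1, j) + p_d * V(k+1, j-1)]
  V(1,-1) = exp(-r*dt) * [p_u*9.880000 + p_m*0.000000 + p_d*0.000000] = 1.924688
  V(1,+0) = exp(-r*dt) * [p_u*28.891960 + p_m*9.880000 + p_d*0.000000] = 12.092659
  V(1,+1) = exp(-r*dt) * [p_u*51.997404 + p_m*28.891960 + p_d*9.880000] = 30.340425
  V(0,+0) = exp(-r*dt) * [p_u*30.340425 + p_m*12.092659 + p_d*1.924688] = 14.077239


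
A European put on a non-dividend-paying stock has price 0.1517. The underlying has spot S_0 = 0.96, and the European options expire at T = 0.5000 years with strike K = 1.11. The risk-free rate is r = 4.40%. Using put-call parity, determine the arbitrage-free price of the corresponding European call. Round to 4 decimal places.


Put-call parity: C - P = S_0 * exp(-qT) - K * exp(-rT).
S_0 * exp(-qT) = 0.9600 * 1.00000000 = 0.96000000
K * exp(-rT) = 1.1100 * 0.97824024 = 1.08584666
C = P + S*exp(-qT) - K*exp(-rT)
C = 0.1517 + 0.96000000 - 1.08584666 = 0.0259

Answer: Call price = 0.0259


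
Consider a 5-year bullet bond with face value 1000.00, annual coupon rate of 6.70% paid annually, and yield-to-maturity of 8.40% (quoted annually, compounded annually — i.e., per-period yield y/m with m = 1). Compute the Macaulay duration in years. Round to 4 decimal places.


Coupon per period c = face * coupon_rate / m = 67.000000
Periods per year m = 1; per-period yield y/m = 0.084000
Number of cashflows N = 5
Cashflows (t years, CF_t, discount factor 1/(1+y/m)^(m*t), PV):
  t = 1.0000: CF_t = 67.000000, DF = 0.922509, PV = 61.808118
  t = 2.0000: CF_t = 67.000000, DF = 0.851023, PV = 57.018559
  t = 3.0000: CF_t = 67.000000, DF = 0.785077, PV = 52.600147
  t = 4.0000: CF_t = 67.000000, DF = 0.724241, PV = 48.524121
  t = 5.0000: CF_t = 1067.000000, DF = 0.668119, PV = 712.882590
Price P = sum_t PV_t = 932.833534
Macaulay numerator sum_t t * PV_t:
  t * PV_t at t = 1.0000: 61.808118
  t * PV_t at t = 2.0000: 114.037118
  t * PV_t at t = 3.0000: 157.800440
  t * PV_t at t = 4.0000: 194.096483
  t * PV_t at t = 5.0000: 3564.412949
Macaulay duration D = (sum_t t * PV_t) / P = 4092.155108 / 932.833534 = 4.386801

Answer: Macaulay duration = 4.3868 years


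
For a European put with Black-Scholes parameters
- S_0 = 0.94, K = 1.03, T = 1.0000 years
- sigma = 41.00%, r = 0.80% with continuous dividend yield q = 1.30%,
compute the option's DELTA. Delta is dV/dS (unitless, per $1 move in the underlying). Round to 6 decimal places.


d1 = -0.0302053804; d2 = -0.4402053804
phi(d1) = 0.3987603314; exp(-qT) = 0.9870841350; exp(-rT) = 0.9920319148
N(-d1) = 0.5120483712
Delta = -exp(-qT) * N(-d1) = -0.9870841350 * 0.5120483712 = -0.505435

Answer: Delta = -0.505435


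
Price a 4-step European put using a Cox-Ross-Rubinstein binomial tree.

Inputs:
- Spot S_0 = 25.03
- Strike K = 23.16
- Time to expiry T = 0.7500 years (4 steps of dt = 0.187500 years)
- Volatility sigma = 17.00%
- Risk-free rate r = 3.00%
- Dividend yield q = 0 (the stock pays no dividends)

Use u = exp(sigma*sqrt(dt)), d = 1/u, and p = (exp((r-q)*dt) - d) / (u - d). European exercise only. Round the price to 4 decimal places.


dt = T/N = 0.187500
u = exp(sigma*sqrt(dt)) = 1.076389; d = 1/u = 0.929032
p = (exp((r-q)*dt) - d) / (u - d) = 0.519885
Discount per step: exp(-r*dt) = 0.994391
Stock lattice S(k, i) with i counting down-moves:
  k=0: S(0,0) = 25.0300
  k=1: S(1,0) = 26.9420; S(1,1) = 23.2537
  k=2: S(2,0) = 29.0001; S(2,1) = 25.0300; S(2,2) = 21.6034
  k=3: S(3,0) = 31.2154; S(3,1) = 26.9420; S(3,2) = 23.2537; S(3,3) = 20.0703
  k=4: S(4,0) = 33.5999; S(4,1) = 29.0001; S(4,2) = 25.0300; S(4,3) = 21.6034; S(4,4) = 18.6459
Terminal payoffs V(N, i) = max(K - S_T, 0):
  V(4,0) = 0.000000; V(4,1) = 0.000000; V(4,2) = 0.000000; V(4,3) = 1.556598; V(4,4) = 4.514097
Backward induction: V(k, i) = exp(-r*dt) * [p * V(k+1, i) + (1-p) * V(k+1, i+1)].
  V(3,0) = exp(-r*dt) * [p*0.000000 + (1-p)*0.000000] = 0.000000
  V(3,1) = exp(-r*dt) * [p*0.000000 + (1-p)*0.000000] = 0.000000
  V(3,2) = exp(-r*dt) * [p*0.000000 + (1-p)*1.556598] = 0.743154
  V(3,3) = exp(-r*dt) * [p*1.556598 + (1-p)*4.514097] = 2.959841
  V(2,0) = exp(-r*dt) * [p*0.000000 + (1-p)*0.000000] = 0.000000
  V(2,1) = exp(-r*dt) * [p*0.000000 + (1-p)*0.743154] = 0.354798
  V(2,2) = exp(-r*dt) * [p*0.743154 + (1-p)*2.959841] = 1.797279
  V(1,0) = exp(-r*dt) * [p*0.000000 + (1-p)*0.354798] = 0.169388
  V(1,1) = exp(-r*dt) * [p*0.354798 + (1-p)*1.797279] = 1.041479
  V(0,0) = exp(-r*dt) * [p*0.169388 + (1-p)*1.041479] = 0.584793

Answer: Price = V(0,0) = 0.5848


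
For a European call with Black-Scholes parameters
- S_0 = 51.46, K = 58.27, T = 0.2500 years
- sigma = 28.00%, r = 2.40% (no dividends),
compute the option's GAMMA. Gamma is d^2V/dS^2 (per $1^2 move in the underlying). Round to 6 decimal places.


d1 = -0.7748755307; d2 = -0.9148755307
phi(d1) = 0.2954798668; exp(-qT) = 1.0000000000; exp(-rT) = 0.9940179641
Gamma = exp(-qT) * phi(d1) / (S * sigma * sqrt(T)) = 1.0000000000 * 0.2954798668 / (51.4600 * 0.2800 * 0.5000000000) = 0.041014

Answer: Gamma = 0.041014


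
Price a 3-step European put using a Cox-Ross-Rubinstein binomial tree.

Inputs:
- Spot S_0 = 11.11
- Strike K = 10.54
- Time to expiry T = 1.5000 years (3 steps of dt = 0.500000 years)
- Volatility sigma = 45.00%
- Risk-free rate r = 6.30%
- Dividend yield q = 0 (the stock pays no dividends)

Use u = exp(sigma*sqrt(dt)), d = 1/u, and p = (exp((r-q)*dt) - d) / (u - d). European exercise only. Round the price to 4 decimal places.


Answer: Price = V(0,0) = 1.7306

Derivation:
dt = T/N = 0.500000
u = exp(sigma*sqrt(dt)) = 1.374648; d = 1/u = 0.727459
p = (exp((r-q)*dt) - d) / (u - d) = 0.470562
Discount per step: exp(-r*dt) = 0.968991
Stock lattice S(k, i) with i counting down-moves:
  k=0: S(0,0) = 11.1100
  k=1: S(1,0) = 15.2723; S(1,1) = 8.0821
  k=2: S(2,0) = 20.9941; S(2,1) = 11.1100; S(2,2) = 5.8794
  k=3: S(3,0) = 28.8595; S(3,1) = 15.2723; S(3,2) = 8.0821; S(3,3) = 4.2770
Terminal payoffs V(N, i) = max(K - S_T, 0):
  V(3,0) = 0.000000; V(3,1) = 0.000000; V(3,2) = 2.457934; V(3,3) = 6.263002
Backward induction: V(k, i) = exp(-r*dt) * [p * V(k+1, i) + (1-p) * V(k+1, i+1)].
  V(2,0) = exp(-r*dt) * [p*0.000000 + (1-p)*0.000000] = 0.000000
  V(2,1) = exp(-r*dt) * [p*0.000000 + (1-p)*2.457934] = 1.260972
  V(2,2) = exp(-r*dt) * [p*2.457934 + (1-p)*6.263002] = 4.333795
  V(1,0) = exp(-r*dt) * [p*0.000000 + (1-p)*1.260972] = 0.646905
  V(1,1) = exp(-r*dt) * [p*1.260972 + (1-p)*4.333795] = 2.798293
  V(0,0) = exp(-r*dt) * [p*0.646905 + (1-p)*2.798293] = 1.730552


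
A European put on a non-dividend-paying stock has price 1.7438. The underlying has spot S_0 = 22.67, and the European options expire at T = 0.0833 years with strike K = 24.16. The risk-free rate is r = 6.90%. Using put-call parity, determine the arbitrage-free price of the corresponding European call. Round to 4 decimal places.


Answer: Call price = 0.3923

Derivation:
Put-call parity: C - P = S_0 * exp(-qT) - K * exp(-rT).
S_0 * exp(-qT) = 22.6700 * 1.00000000 = 22.67000000
K * exp(-rT) = 24.1600 * 0.99426879 = 24.02153388
C = P + S*exp(-qT) - K*exp(-rT)
C = 1.7438 + 22.67000000 - 24.02153388 = 0.3923


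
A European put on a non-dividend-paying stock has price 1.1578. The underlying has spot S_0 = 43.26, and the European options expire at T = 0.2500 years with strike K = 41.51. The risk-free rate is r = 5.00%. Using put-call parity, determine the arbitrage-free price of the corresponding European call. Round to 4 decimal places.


Answer: Call price = 3.4234

Derivation:
Put-call parity: C - P = S_0 * exp(-qT) - K * exp(-rT).
S_0 * exp(-qT) = 43.2600 * 1.00000000 = 43.26000000
K * exp(-rT) = 41.5100 * 0.98757780 = 40.99435450
C = P + S*exp(-qT) - K*exp(-rT)
C = 1.1578 + 43.26000000 - 40.99435450 = 3.4234


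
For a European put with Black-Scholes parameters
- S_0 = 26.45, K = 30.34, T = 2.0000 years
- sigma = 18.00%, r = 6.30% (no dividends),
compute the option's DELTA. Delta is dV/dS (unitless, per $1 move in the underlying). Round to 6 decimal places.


Answer: Delta = -0.466831

Derivation:
d1 = 0.0832389776; d2 = -0.1713194636
phi(d1) = 0.3975625905; exp(-qT) = 1.0000000000; exp(-rT) = 0.8816148468
N(-d1) = 0.4668307603
Delta = -exp(-qT) * N(-d1) = -1.0000000000 * 0.4668307603 = -0.466831


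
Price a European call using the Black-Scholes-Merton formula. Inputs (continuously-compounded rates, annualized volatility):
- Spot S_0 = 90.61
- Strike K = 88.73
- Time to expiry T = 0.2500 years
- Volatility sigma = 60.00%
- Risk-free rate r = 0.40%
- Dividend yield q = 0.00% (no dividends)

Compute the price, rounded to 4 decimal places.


Answer: Price = 11.6993

Derivation:
d1 = (ln(S/K) + (r - q + 0.5*sigma^2) * T) / (sigma * sqrt(T)) = 0.22322177
d2 = d1 - sigma * sqrt(T) = -0.07677823
exp(-rT) = 0.99900050; exp(-qT) = 1.00000000
C = S_0 * exp(-qT) * N(d1) - K * exp(-rT) * N(d2)
N(d1) = 0.58831855; N(d2) = 0.46939999
C = 90.6100 * 1.00000000 * 0.58831855 - 88.7300 * 0.99900050 * 0.46939999 = 11.6993


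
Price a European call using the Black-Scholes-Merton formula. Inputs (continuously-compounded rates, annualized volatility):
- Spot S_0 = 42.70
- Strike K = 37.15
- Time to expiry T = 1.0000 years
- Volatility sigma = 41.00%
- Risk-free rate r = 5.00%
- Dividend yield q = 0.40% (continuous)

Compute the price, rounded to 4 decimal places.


d1 = (ln(S/K) + (r - q + 0.5*sigma^2) * T) / (sigma * sqrt(T)) = 0.65679305
d2 = d1 - sigma * sqrt(T) = 0.24679305
exp(-rT) = 0.95122942; exp(-qT) = 0.99600799
C = S_0 * exp(-qT) * N(d1) - K * exp(-rT) * N(d2)
N(d1) = 0.74434300; N(d2) = 0.59746580
C = 42.7000 * 0.99600799 * 0.74434300 - 37.1500 * 0.95122942 * 0.59746580 = 10.5432

Answer: Price = 10.5432


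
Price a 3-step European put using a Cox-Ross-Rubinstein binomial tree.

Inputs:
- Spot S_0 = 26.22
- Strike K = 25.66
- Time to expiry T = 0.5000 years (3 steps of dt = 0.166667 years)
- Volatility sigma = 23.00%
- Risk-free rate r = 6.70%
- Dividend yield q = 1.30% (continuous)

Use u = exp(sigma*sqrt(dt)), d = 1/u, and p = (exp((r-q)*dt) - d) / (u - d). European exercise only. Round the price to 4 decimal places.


Answer: Price = V(0,0) = 1.2262

Derivation:
dt = T/N = 0.166667
u = exp(sigma*sqrt(dt)) = 1.098447; d = 1/u = 0.910376
p = (exp((r-q)*dt) - d) / (u - d) = 0.524613
Discount per step: exp(-r*dt) = 0.988895
Stock lattice S(k, i) with i counting down-moves:
  k=0: S(0,0) = 26.2200
  k=1: S(1,0) = 28.8013; S(1,1) = 23.8701
  k=2: S(2,0) = 31.6367; S(2,1) = 26.2200; S(2,2) = 21.7307
  k=3: S(3,0) = 34.7512; S(3,1) = 28.8013; S(3,2) = 23.8701; S(3,3) = 19.7832
Terminal payoffs V(N, i) = max(K - S_T, 0):
  V(3,0) = 0.000000; V(3,1) = 0.000000; V(3,2) = 1.789930; V(3,3) = 5.876838
Backward induction: V(k, i) = exp(-r*dt) * [p * V(k+1, i) + (1-p) * V(k+1, i+1)].
  V(2,0) = exp(-r*dt) * [p*0.000000 + (1-p)*0.000000] = 0.000000
  V(2,1) = exp(-r*dt) * [p*0.000000 + (1-p)*1.789930] = 0.841460
  V(2,2) = exp(-r*dt) * [p*1.789930 + (1-p)*5.876838] = 3.691340
  V(1,0) = exp(-r*dt) * [p*0.000000 + (1-p)*0.841460] = 0.395577
  V(1,1) = exp(-r*dt) * [p*0.841460 + (1-p)*3.691340] = 2.171866
  V(0,0) = exp(-r*dt) * [p*0.395577 + (1-p)*2.171866] = 1.226231


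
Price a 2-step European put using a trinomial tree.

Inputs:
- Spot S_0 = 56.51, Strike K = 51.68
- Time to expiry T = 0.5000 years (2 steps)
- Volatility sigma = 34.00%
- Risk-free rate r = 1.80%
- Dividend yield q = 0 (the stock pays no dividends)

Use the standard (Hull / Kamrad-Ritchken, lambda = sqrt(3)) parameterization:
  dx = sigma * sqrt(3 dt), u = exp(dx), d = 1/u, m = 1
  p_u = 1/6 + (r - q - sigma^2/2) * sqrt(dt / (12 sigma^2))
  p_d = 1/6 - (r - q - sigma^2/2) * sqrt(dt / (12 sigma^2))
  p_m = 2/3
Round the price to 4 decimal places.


Answer: Price = V(0,0) = 3.0031

Derivation:
dt = T/N = 0.250000; dx = sigma*sqrt(3*dt) = 0.294449
u = exp(dx) = 1.342386; d = 1/u = 0.744942
p_u = 0.149771, p_m = 0.666667, p_d = 0.183563
Discount per step: exp(-r*dt) = 0.995510
Stock lattice S(k, j) with j the centered position index:
  k=0: S(0,+0) = 56.5100
  k=1: S(1,-1) = 42.0967; S(1,+0) = 56.5100; S(1,+1) = 75.8582
  k=2: S(2,-2) = 31.3596; S(2,-1) = 42.0967; S(2,+0) = 56.5100; S(2,+1) = 75.8582; S(2,+2) = 101.8310
Terminal payoffs V(N, j) = max(K - S_T, 0):
  V(2,-2) = 20.320403; V(2,-1) = 9.583316; V(2,+0) = 0.000000; V(2,+1) = 0.000000; V(2,+2) = 0.000000
Backward induction: V(k, j) = exp(-r*dt) * [p_u * V(k+1, j+1) + p_m * V(k+1, j) + p_d * V(k+1, j-1)]
  V(1,-1) = exp(-r*dt) * [p_u*0.000000 + p_m*9.583316 + p_d*20.320403] = 10.073511
  V(1,+0) = exp(-r*dt) * [p_u*0.000000 + p_m*0.000000 + p_d*9.583316] = 1.751241
  V(1,+1) = exp(-r*dt) * [p_u*0.000000 + p_m*0.000000 + p_d*0.000000] = 0.000000
  V(0,+0) = exp(-r*dt) * [p_u*0.000000 + p_m*1.751241 + p_d*10.073511] = 3.003070


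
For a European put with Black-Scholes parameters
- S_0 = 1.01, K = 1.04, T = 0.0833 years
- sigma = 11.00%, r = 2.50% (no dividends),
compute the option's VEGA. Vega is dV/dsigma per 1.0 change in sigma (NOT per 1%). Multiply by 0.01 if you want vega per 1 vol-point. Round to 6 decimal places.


Answer: Vega = 0.081687

Derivation:
d1 = -0.8404935793; d2 = -0.8722414926
phi(d1) = 0.2802275684; exp(-qT) = 1.0000000000; exp(-rT) = 0.9979196669
Vega = S * exp(-qT) * phi(d1) * sqrt(T) = 1.0100 * 1.0000000000 * 0.2802275684 * 0.2886173938 = 0.081687


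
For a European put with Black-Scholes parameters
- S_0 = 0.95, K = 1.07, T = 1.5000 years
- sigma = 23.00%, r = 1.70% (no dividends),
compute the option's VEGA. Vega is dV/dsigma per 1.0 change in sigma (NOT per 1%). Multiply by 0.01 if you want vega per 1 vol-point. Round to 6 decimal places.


d1 = -0.1909073477; d2 = -0.4725986682
phi(d1) = 0.3917382699; exp(-qT) = 1.0000000000; exp(-rT) = 0.9748223790
Vega = S * exp(-qT) * phi(d1) * sqrt(T) = 0.9500 * 1.0000000000 * 0.3917382699 * 1.2247448714 = 0.455790

Answer: Vega = 0.455790


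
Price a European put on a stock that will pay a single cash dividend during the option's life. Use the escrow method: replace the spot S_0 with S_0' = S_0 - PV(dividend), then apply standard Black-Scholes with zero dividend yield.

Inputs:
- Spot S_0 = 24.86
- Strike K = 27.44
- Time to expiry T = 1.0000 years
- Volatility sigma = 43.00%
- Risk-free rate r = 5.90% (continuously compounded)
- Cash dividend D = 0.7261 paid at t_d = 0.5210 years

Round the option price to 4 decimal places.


PV(D) = D * exp(-r * t_d) = 0.7261 * 0.96972864 = 0.70411996
S_0' = S_0 - PV(D) = 24.8600 - 0.70411996 = 24.15588004
d1 = (ln(S_0'/K) + (r + sigma^2/2)*T) / (sigma*sqrt(T)) = 0.05575820
d2 = d1 - sigma*sqrt(T) = -0.37424180
exp(-rT) = 0.94270677
N(-d1) = 0.47776722; N(-d2) = 0.64588778
P = K * exp(-rT) * N(-d2) - S_0' * N(-d1) = 27.4400 * 0.94270677 * 0.64588778 - 24.15588004 * 0.47776722 = 5.1669

Answer: Price = 5.1669
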